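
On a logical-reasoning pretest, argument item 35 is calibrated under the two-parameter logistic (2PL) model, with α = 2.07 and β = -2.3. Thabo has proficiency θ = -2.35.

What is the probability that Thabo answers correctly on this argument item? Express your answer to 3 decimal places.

P(θ) = 1 / (1 + exp(−α(θ − β)))
Exponent: 2.07 × (-2.35 − (-2.3)) = -0.1035
1/(1 + e^{0.1035}) = 0.4741

0.474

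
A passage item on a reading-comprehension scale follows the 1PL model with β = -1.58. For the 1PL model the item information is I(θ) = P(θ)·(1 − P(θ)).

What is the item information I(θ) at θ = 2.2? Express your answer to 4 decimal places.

0.0218

P = 1/(1+e^{-3.7800}) = 0.9777
P(1−P) = 0.9777 × 0.0223 = 0.0218
I = P(1−P) = 0.02182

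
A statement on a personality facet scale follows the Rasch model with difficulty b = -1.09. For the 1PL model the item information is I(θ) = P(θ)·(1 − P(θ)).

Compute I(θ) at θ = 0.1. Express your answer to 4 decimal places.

0.1788

P = 1/(1+e^{-1.1900}) = 0.7667
P(1−P) = 0.7667 × 0.2333 = 0.1788
I = P(1−P) = 0.17885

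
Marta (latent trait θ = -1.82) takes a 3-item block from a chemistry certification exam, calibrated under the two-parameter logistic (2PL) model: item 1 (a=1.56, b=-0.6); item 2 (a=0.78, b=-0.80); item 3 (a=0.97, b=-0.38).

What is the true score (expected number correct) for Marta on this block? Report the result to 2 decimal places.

P(θ) = 1 / (1 + exp(−a(θ − b)))
P_1 = 1/(1+e^{1.9032}) = 0.1297
P_2 = 1/(1+e^{0.7956}) = 0.3110
P_3 = 1/(1+e^{1.3968}) = 0.1983
E[score] = 0.1297 + 0.3110 + 0.1983 = 0.6390

0.64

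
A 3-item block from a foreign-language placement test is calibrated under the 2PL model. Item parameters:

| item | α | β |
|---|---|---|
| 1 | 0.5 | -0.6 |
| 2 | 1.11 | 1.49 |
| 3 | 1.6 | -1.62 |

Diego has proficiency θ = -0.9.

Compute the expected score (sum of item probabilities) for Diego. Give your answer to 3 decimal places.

1.288

P(θ) = 1 / (1 + exp(−α(θ − β)))
P_1 = 1/(1+e^{0.1500}) = 0.4626
P_2 = 1/(1+e^{2.6529}) = 0.0658
P_3 = 1/(1+e^{-1.1520}) = 0.7599
E[score] = 0.4626 + 0.0658 + 0.7599 = 1.2883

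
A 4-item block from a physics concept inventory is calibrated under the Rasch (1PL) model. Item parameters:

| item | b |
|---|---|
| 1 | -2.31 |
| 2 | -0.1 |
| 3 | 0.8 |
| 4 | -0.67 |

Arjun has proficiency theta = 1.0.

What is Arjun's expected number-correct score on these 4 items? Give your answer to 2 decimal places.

P(theta) = 1 / (1 + exp(−(theta − b)))
P_1 = 1/(1+e^{-3.3100}) = 0.9648
P_2 = 1/(1+e^{-1.1000}) = 0.7503
P_3 = 1/(1+e^{-0.2000}) = 0.5498
P_4 = 1/(1+e^{-1.6700}) = 0.8416
E[score] = 0.9648 + 0.7503 + 0.5498 + 0.8416 = 3.1064

3.11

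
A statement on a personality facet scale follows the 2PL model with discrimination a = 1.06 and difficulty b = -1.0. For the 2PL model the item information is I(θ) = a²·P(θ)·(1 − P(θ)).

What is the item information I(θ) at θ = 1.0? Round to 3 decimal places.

0.108

P = 1/(1+e^{-2.1200}) = 0.8928
P(1−P) = 0.8928 × 0.1072 = 0.0957
I = a² × P(1−P) = 1.06² × 0.0957 = 0.10751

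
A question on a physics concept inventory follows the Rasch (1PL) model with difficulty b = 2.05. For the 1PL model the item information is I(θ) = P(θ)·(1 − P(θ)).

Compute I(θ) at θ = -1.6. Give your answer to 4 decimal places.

0.0247

P = 1/(1+e^{3.6500}) = 0.0253
P(1−P) = 0.0253 × 0.9747 = 0.0247
I = P(1−P) = 0.02469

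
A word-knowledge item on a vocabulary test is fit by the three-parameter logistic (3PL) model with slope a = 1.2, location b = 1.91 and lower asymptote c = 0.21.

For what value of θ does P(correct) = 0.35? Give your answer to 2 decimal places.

0.63

P(θ) = c + (1 − c) · 1 / (1 + exp(−a(θ − b)))
Remove guessing floor: (0.35 − 0.21)/(1 − 0.21) = 0.1772
logit = ln(0.1772/0.8228) = -1.5353
θ = b + logit/(a) = 1.91 + (-1.5353)/1.2000 = 0.6306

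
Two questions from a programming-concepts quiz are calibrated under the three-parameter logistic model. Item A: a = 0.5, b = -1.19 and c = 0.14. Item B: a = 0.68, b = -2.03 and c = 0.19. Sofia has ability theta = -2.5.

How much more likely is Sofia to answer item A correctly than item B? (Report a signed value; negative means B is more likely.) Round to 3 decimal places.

P(theta) = c + (1 − c) · 1 / (1 + exp(−a(theta − b)))
P_A = 0.4340
P_B = 0.5308
P_A − P_B = -0.0968

-0.097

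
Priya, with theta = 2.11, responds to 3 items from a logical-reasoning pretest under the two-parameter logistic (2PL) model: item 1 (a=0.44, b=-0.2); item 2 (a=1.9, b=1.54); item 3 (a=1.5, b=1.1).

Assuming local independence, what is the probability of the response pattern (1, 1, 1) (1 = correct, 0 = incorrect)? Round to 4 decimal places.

0.4497

P(theta) = 1 / (1 + exp(−a(theta − b)))
P_1 = 1/(1+e^{-1.0164}) = 0.7343
P_2 = 1/(1+e^{-1.0830}) = 0.7471
P_3 = 1/(1+e^{-1.5150}) = 0.8198
L = P_1 × P_2 × P_3 = 0.7343 × 0.7471 × 0.8198 = 0.44970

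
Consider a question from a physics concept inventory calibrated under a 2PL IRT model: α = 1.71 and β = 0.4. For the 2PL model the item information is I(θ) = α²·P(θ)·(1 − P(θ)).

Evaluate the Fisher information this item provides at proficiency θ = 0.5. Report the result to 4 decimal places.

0.7257

P = 1/(1+e^{-0.1710}) = 0.5426
P(1−P) = 0.5426 × 0.4574 = 0.2482
I = α² × P(1−P) = 1.71² × 0.2482 = 0.72571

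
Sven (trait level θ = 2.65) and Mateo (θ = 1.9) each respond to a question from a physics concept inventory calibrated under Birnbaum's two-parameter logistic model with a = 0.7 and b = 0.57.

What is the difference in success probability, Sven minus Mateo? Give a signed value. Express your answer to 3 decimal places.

0.094

P(θ) = 1 / (1 + exp(−a(θ − b)))
P(Sven) = 0.8109  [exponent 1.4560]
P(Mateo) = 0.7173  [exponent 0.9310]
Difference = 0.8109 − 0.7173 = 0.0936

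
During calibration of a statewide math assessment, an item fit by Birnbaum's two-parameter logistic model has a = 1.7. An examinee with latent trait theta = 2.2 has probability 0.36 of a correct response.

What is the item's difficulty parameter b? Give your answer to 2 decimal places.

P(theta) = 1 / (1 + exp(−a(theta − b)))
logit(0.36) = ln(0.36/0.64) = -0.5754
b = theta − logit/(a) = 2.2 − (-0.5754)/1.7000 = 2.5384

2.54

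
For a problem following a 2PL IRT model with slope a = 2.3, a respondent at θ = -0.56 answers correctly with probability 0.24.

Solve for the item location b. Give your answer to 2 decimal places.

P(θ) = 1 / (1 + exp(−a(θ − b)))
logit(0.24) = ln(0.24/0.76) = -1.1527
b = θ − logit/(a) = -0.56 − (-1.1527)/2.3000 = -0.0588

-0.06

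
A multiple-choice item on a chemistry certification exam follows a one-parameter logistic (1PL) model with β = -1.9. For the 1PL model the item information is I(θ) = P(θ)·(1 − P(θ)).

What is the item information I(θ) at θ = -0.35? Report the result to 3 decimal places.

0.144

P = 1/(1+e^{-1.5500}) = 0.8249
P(1−P) = 0.8249 × 0.1751 = 0.1444
I = P(1−P) = 0.14443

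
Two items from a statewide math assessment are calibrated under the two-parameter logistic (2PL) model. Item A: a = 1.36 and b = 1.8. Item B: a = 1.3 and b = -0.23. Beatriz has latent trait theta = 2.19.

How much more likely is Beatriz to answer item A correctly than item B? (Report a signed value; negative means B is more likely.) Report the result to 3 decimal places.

P(theta) = 1 / (1 + exp(−a(theta − b)))
P_A = 0.6296
P_B = 0.9588
P_A − P_B = -0.3292

-0.329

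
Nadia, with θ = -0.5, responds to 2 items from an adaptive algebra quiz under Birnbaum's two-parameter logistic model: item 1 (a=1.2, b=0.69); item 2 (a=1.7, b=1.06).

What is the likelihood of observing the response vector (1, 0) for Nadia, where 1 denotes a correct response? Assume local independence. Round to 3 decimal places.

0.181

P(θ) = 1 / (1 + exp(−a(θ − b)))
P_1 = 1/(1+e^{1.4280}) = 0.1934
P_2 = 1/(1+e^{2.6520}) = 0.0659
L = P_1 × (1−P_2) = 0.1934 × 0.9341 = 0.18067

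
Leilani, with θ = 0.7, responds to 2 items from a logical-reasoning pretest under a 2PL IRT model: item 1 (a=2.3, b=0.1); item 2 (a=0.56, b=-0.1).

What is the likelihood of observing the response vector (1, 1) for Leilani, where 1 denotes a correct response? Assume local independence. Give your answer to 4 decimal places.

P(θ) = 1 / (1 + exp(−a(θ − b)))
P_1 = 1/(1+e^{-1.3800}) = 0.7990
P_2 = 1/(1+e^{-0.4480}) = 0.6102
L = P_1 × P_2 = 0.7990 × 0.6102 = 0.48752

0.4875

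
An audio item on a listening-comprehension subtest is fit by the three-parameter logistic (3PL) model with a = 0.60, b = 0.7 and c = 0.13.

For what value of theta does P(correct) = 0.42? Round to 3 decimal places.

P(theta) = c + (1 − c) · 1 / (1 + exp(−a(theta − b)))
Remove guessing floor: (0.42 − 0.13)/(1 − 0.13) = 0.3333
logit = ln(0.3333/0.6667) = -0.6931
theta = b + logit/(a) = 0.7 + (-0.6931)/0.6000 = -0.4552

-0.455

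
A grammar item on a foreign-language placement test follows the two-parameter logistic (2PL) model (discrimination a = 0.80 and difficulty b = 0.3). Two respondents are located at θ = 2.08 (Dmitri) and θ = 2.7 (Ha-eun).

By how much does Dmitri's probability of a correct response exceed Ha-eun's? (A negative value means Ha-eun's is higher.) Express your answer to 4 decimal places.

-0.0662

P(θ) = 1 / (1 + exp(−a(θ − b)))
P(Dmitri) = 0.8060  [exponent 1.4240]
P(Ha-eun) = 0.8721  [exponent 1.9200]
Difference = 0.8060 − 0.8721 = -0.0662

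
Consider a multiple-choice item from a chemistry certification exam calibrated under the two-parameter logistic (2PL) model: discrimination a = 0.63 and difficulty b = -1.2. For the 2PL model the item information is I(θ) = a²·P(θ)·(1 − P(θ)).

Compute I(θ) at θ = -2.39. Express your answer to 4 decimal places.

P = 1/(1+e^{0.7497}) = 0.3209
P(1−P) = 0.3209 × 0.6791 = 0.2179
I = a² × P(1−P) = 0.63² × 0.2179 = 0.08649

0.0865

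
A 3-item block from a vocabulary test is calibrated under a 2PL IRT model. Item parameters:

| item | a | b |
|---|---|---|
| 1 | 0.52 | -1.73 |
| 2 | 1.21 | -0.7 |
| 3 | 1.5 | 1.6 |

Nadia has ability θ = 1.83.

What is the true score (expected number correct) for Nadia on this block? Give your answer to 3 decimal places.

2.405

P(θ) = 1 / (1 + exp(−a(θ − b)))
P_1 = 1/(1+e^{-1.8512}) = 0.8643
P_2 = 1/(1+e^{-3.0613}) = 0.9553
P_3 = 1/(1+e^{-0.3450}) = 0.5854
E[score] = 0.8643 + 0.9553 + 0.5854 = 2.4049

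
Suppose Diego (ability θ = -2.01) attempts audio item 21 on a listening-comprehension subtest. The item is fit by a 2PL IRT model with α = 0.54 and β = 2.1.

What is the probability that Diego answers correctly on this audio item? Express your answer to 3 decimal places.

0.098

P(θ) = 1 / (1 + exp(−α(θ − β)))
Exponent: 0.54 × (-2.01 − 2.1) = -2.2194
1/(1 + e^{2.2194}) = 0.0980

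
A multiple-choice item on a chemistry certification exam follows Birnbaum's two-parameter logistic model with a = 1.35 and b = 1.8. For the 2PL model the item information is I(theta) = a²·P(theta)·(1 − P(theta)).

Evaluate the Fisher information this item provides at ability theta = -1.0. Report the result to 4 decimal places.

P = 1/(1+e^{3.7800}) = 0.0223
P(1−P) = 0.0223 × 0.9777 = 0.0218
I = a² × P(1−P) = 1.35² × 0.0218 = 0.03976

0.0398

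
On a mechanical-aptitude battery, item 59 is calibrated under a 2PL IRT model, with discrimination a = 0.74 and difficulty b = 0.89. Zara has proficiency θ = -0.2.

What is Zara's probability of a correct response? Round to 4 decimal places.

P(θ) = 1 / (1 + exp(−a(θ − b)))
Exponent: 0.74 × (-0.2 − 0.89) = -0.8066
1/(1 + e^{0.8066}) = 0.3086

0.3086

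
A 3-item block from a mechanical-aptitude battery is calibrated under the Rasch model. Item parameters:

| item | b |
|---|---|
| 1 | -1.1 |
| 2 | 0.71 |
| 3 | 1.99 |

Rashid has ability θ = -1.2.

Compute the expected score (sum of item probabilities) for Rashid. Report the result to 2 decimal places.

P(θ) = 1 / (1 + exp(−(θ − b)))
P_1 = 1/(1+e^{0.1000}) = 0.4750
P_2 = 1/(1+e^{1.9100}) = 0.1290
P_3 = 1/(1+e^{3.1900}) = 0.0395
E[score] = 0.4750 + 0.1290 + 0.0395 = 0.6435

0.64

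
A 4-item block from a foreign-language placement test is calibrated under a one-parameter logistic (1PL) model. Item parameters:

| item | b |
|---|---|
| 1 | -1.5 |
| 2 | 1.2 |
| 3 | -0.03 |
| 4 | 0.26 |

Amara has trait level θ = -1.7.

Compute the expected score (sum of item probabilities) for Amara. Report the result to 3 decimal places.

P(θ) = 1 / (1 + exp(−(θ − b)))
P_1 = 1/(1+e^{0.2000}) = 0.4502
P_2 = 1/(1+e^{2.9000}) = 0.0522
P_3 = 1/(1+e^{1.6700}) = 0.1584
P_4 = 1/(1+e^{1.9600}) = 0.1235
E[score] = 0.4502 + 0.0522 + 0.1584 + 0.1235 = 0.7842

0.784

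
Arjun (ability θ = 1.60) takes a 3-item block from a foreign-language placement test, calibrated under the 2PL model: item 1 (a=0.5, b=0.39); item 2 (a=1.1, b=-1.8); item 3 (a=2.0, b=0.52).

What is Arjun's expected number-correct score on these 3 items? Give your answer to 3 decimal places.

P(θ) = 1 / (1 + exp(−a(θ − b)))
P_1 = 1/(1+e^{-0.6050}) = 0.6468
P_2 = 1/(1+e^{-3.7400}) = 0.9768
P_3 = 1/(1+e^{-2.1600}) = 0.8966
E[score] = 0.6468 + 0.9768 + 0.8966 = 2.5202

2.520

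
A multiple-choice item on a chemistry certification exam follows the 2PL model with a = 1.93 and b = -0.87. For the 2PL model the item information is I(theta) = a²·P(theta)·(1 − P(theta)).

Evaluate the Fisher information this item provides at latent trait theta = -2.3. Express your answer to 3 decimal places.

P = 1/(1+e^{2.7599}) = 0.0595
P(1−P) = 0.0595 × 0.9405 = 0.0560
I = a² × P(1−P) = 1.93² × 0.0560 = 0.20854

0.209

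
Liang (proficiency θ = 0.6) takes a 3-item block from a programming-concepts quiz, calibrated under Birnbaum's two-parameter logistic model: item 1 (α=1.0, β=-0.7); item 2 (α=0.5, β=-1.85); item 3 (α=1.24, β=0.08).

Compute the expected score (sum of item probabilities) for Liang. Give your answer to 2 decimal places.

P(θ) = 1 / (1 + exp(−α(θ − β)))
P_1 = 1/(1+e^{-1.3000}) = 0.7858
P_2 = 1/(1+e^{-1.2250}) = 0.7729
P_3 = 1/(1+e^{-0.6448}) = 0.6558
E[score] = 0.7858 + 0.7729 + 0.6558 = 2.2146

2.21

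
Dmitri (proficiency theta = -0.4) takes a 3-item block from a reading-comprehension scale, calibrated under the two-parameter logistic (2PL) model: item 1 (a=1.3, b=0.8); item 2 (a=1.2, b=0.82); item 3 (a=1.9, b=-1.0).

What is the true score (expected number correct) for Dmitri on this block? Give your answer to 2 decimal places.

1.12

P(theta) = 1 / (1 + exp(−a(theta − b)))
P_1 = 1/(1+e^{1.5600}) = 0.1736
P_2 = 1/(1+e^{1.4640}) = 0.1879
P_3 = 1/(1+e^{-1.1400}) = 0.7577
E[score] = 0.1736 + 0.1879 + 0.7577 = 1.1192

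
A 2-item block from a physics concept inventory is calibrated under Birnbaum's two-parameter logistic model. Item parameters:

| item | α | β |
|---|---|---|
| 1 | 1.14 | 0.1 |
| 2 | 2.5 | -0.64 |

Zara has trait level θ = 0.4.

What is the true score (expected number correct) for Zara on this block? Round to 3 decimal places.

P(θ) = 1 / (1 + exp(−α(θ − β)))
P_1 = 1/(1+e^{-0.3420}) = 0.5847
P_2 = 1/(1+e^{-2.6000}) = 0.9309
E[score] = 0.5847 + 0.9309 = 1.5155

1.516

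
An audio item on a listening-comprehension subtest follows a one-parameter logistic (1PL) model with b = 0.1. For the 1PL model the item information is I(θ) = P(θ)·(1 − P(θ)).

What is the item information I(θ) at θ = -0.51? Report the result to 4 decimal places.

0.2281

P = 1/(1+e^{0.6100}) = 0.3521
P(1−P) = 0.3521 × 0.6479 = 0.2281
I = P(1−P) = 0.22811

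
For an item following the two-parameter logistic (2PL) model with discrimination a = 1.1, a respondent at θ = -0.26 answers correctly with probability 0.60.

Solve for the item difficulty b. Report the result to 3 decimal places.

-0.629

P(θ) = 1 / (1 + exp(−a(θ − b)))
logit(0.60) = ln(0.60/0.40) = 0.4055
b = θ − logit/(a) = -0.26 − 0.4055/1.1000 = -0.6286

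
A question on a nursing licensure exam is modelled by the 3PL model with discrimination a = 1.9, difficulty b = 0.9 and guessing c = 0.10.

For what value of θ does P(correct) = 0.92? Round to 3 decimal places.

P(θ) = c + (1 − c) · 1 / (1 + exp(−a(θ − b)))
Remove guessing floor: (0.92 − 0.10)/(1 − 0.10) = 0.9111
logit = ln(0.9111/0.0889) = 2.3273
θ = b + logit/(a) = 0.9 + 2.3273/1.9000 = 2.1249

2.125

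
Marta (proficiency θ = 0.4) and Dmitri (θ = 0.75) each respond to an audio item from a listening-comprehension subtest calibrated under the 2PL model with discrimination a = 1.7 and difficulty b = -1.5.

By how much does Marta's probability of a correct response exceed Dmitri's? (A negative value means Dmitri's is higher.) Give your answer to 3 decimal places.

-0.017

P(θ) = 1 / (1 + exp(−a(θ − b)))
P(Marta) = 0.9619  [exponent 3.2300]
P(Dmitri) = 0.9786  [exponent 3.8250]
Difference = 0.9619 − 0.9786 = -0.0167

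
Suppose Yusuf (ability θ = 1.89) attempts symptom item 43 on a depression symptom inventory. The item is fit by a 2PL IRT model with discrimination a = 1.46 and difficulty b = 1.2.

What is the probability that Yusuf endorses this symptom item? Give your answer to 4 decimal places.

0.7325

P(θ) = 1 / (1 + exp(−a(θ − b)))
Exponent: 1.46 × (1.89 − 1.2) = 1.0074
1/(1 + e^{-1.0074}) = 0.7325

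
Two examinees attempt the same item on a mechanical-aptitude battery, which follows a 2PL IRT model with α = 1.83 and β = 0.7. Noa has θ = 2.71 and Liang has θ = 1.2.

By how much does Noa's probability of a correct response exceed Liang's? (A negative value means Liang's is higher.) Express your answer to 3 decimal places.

P(θ) = 1 / (1 + exp(−α(θ − β)))
P(Noa) = 0.9754  [exponent 3.6783]
P(Liang) = 0.7140  [exponent 0.9150]
Difference = 0.9754 − 0.7140 = 0.2613

0.261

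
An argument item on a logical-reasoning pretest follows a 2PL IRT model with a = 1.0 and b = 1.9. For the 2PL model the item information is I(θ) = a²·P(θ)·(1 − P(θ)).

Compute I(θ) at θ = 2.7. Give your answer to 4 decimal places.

P = 1/(1+e^{-0.8000}) = 0.6900
P(1−P) = 0.6900 × 0.3100 = 0.2139
I = a² × P(1−P) = 1.0² × 0.2139 = 0.21391

0.2139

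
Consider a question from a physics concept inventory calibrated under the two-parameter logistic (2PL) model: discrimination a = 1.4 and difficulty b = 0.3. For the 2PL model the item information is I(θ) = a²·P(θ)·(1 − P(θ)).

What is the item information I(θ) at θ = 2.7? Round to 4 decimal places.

0.0636

P = 1/(1+e^{-3.3600}) = 0.9664
P(1−P) = 0.9664 × 0.0336 = 0.0324
I = a² × P(1−P) = 1.4² × 0.0324 = 0.06359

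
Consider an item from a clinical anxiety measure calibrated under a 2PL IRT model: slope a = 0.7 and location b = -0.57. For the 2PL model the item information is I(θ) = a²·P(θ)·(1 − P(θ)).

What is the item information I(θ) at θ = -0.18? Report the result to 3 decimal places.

0.120

P = 1/(1+e^{-0.2730}) = 0.5678
P(1−P) = 0.5678 × 0.4322 = 0.2454
I = a² × P(1−P) = 0.7² × 0.2454 = 0.12025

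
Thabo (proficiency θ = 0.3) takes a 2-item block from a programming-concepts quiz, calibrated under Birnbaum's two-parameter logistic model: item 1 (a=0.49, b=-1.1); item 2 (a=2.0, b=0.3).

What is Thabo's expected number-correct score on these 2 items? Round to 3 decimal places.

P(θ) = 1 / (1 + exp(−a(θ − b)))
P_1 = 1/(1+e^{-0.6860}) = 0.6651
P_2 = 1/(1+e^{0.0000}) = 0.5000
E[score] = 0.6651 + 0.5000 = 1.1651

1.165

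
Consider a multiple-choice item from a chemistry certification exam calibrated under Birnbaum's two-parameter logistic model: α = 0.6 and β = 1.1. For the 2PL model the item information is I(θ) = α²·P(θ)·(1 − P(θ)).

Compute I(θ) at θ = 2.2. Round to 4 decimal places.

0.0809

P = 1/(1+e^{-0.6600}) = 0.6593
P(1−P) = 0.6593 × 0.3407 = 0.2246
I = α² × P(1−P) = 0.6² × 0.2246 = 0.08087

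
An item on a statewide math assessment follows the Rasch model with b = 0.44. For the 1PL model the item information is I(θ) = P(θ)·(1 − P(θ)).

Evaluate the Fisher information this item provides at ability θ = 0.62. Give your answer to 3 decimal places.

P = 1/(1+e^{-0.1800}) = 0.5449
P(1−P) = 0.5449 × 0.4551 = 0.2480
I = P(1−P) = 0.24799

0.248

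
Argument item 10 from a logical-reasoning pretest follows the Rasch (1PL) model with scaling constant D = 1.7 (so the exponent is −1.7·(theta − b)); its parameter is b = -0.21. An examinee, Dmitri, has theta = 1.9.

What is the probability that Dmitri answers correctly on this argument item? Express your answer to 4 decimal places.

0.9731

P(theta) = 1 / (1 + exp(−D·(theta − b)))
Exponent: 1.7 × (1.9 − (-0.21)) = 3.5870
1/(1 + e^{-3.5870}) = 0.9731
P = 0.9731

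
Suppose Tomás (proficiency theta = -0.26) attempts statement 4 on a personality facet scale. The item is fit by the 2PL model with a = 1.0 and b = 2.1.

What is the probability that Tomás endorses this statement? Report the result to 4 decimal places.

P(theta) = 1 / (1 + exp(−a(theta − b)))
Exponent: 1.0 × (-0.26 − 2.1) = -2.3600
1/(1 + e^{2.3600}) = 0.0863

0.0863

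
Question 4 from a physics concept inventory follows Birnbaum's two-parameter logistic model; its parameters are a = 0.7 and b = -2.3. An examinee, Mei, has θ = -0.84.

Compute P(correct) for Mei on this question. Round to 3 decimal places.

0.735

P(θ) = 1 / (1 + exp(−a(θ − b)))
Exponent: 0.7 × (-0.84 − (-2.3)) = 1.0220
1/(1 + e^{-1.0220}) = 0.7354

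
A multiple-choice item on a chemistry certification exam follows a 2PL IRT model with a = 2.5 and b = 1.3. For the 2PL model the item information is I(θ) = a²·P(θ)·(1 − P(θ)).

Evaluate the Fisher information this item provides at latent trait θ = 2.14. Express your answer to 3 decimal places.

0.607

P = 1/(1+e^{-2.1000}) = 0.8909
P(1−P) = 0.8909 × 0.1091 = 0.0972
I = a² × P(1−P) = 2.5² × 0.0972 = 0.60747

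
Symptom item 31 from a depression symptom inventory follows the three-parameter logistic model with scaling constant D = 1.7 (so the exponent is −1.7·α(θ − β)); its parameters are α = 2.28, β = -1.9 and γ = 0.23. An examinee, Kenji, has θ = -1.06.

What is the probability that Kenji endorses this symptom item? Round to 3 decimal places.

P(θ) = γ + (1 − γ) · 1 / (1 + exp(−D·α(θ − β)))
Exponent: 1.7 × 2.28 × (-1.06 − (-1.9)) = 3.2558
1/(1 + e^{-3.2558}) = 0.9629
P = 0.23 + 0.77 × 0.9629 = 0.9714

0.971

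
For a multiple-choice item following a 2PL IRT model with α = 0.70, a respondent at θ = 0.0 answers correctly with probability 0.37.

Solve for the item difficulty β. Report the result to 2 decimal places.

0.76

P(θ) = 1 / (1 + exp(−α(θ − β)))
logit(0.37) = ln(0.37/0.63) = -0.5322
β = θ − logit/(α) = 0.0 − (-0.5322)/0.7000 = 0.7603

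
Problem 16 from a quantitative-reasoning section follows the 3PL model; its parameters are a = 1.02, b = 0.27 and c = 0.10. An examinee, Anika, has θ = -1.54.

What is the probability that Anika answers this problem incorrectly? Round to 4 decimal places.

0.7773

P(θ) = c + (1 − c) · 1 / (1 + exp(−a(θ − b)))
Exponent: 1.02 × (-1.54 − 0.27) = -1.8462
1/(1 + e^{1.8462}) = 0.1363
P = 0.10 + 0.90 × 0.1363 = 0.2227
P(incorrect) = 1 − 0.2227 = 0.7773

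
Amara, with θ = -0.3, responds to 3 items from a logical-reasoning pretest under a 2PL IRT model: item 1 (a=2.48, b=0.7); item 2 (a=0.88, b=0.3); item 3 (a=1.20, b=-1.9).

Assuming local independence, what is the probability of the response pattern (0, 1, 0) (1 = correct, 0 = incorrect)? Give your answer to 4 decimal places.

P(θ) = 1 / (1 + exp(−a(θ − b)))
P_1 = 1/(1+e^{2.4800}) = 0.0773
P_2 = 1/(1+e^{0.5280}) = 0.3710
P_3 = 1/(1+e^{-1.9200}) = 0.8721
L = (1−P_1) × P_2 × (1−P_3) = 0.9227 × 0.3710 × 0.1279 = 0.04377

0.0438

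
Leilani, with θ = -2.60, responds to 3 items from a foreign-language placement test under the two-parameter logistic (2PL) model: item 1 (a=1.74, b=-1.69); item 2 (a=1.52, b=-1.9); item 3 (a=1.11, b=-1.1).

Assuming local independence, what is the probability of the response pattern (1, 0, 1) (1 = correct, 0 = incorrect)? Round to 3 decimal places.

0.020

P(θ) = 1 / (1 + exp(−a(θ − b)))
P_1 = 1/(1+e^{1.5834}) = 0.1703
P_2 = 1/(1+e^{1.0640}) = 0.2565
P_3 = 1/(1+e^{1.6650}) = 0.1591
L = P_1 × (1−P_2) × P_3 = 0.1703 × 0.7435 × 0.1591 = 0.02014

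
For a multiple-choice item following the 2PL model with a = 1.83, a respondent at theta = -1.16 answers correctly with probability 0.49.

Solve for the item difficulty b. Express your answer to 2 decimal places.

P(theta) = 1 / (1 + exp(−a(theta − b)))
logit(0.49) = ln(0.49/0.51) = -0.0400
b = theta − logit/(a) = -1.16 − (-0.0400)/1.8300 = -1.1381

-1.14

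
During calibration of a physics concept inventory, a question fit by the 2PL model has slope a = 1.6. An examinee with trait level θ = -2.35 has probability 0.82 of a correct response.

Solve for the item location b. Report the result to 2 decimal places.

P(θ) = 1 / (1 + exp(−a(θ − b)))
logit(0.82) = ln(0.82/0.18) = 1.5163
b = θ − logit/(a) = -2.35 − 1.5163/1.6000 = -3.2977

-3.30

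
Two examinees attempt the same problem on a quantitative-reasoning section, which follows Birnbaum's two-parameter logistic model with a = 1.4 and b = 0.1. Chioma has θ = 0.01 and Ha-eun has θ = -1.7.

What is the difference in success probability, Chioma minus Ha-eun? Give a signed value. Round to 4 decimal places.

0.3941

P(θ) = 1 / (1 + exp(−a(θ − b)))
P(Chioma) = 0.4685  [exponent -0.1260]
P(Ha-eun) = 0.0745  [exponent -2.5200]
Difference = 0.4685 − 0.0745 = 0.3941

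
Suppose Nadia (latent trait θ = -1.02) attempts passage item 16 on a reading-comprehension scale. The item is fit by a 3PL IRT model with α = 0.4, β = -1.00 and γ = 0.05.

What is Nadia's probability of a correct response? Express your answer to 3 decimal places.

0.523

P(θ) = γ + (1 − γ) · 1 / (1 + exp(−α(θ − β)))
Exponent: 0.4 × (-1.02 − (-1.00)) = -0.0080
1/(1 + e^{0.0080}) = 0.4980
P = 0.05 + 0.95 × 0.4980 = 0.5231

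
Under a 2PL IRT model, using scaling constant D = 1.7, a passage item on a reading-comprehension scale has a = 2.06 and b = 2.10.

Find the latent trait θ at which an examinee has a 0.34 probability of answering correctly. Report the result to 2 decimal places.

1.91

P(θ) = 1 / (1 + exp(−D·a(θ − b)))
logit = ln(0.3400/0.6600) = -0.6633
θ = b + logit/(1.7·a) = 2.10 + (-0.6633)/3.5020 = 1.9106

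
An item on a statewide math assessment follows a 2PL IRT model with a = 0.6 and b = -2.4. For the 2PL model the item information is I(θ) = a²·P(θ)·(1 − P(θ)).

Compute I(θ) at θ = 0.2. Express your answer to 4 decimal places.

P = 1/(1+e^{-1.5600}) = 0.8264
P(1−P) = 0.8264 × 0.1736 = 0.1435
I = a² × P(1−P) = 0.6² × 0.1435 = 0.05166

0.0517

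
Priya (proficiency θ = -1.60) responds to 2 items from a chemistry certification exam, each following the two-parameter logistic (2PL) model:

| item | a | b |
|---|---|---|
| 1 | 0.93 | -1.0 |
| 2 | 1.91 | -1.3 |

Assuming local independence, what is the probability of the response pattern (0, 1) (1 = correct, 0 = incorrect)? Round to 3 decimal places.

P(θ) = 1 / (1 + exp(−a(θ − b)))
P_1 = 1/(1+e^{0.5580}) = 0.3640
P_2 = 1/(1+e^{0.5730}) = 0.3605
L = (1−P_1) × P_2 = 0.6360 × 0.3605 = 0.22930

0.229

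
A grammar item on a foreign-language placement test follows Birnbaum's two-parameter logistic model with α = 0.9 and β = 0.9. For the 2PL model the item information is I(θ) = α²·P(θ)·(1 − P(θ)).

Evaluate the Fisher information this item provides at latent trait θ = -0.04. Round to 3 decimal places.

0.170

P = 1/(1+e^{0.8460}) = 0.3003
P(1−P) = 0.3003 × 0.6997 = 0.2101
I = α² × P(1−P) = 0.9² × 0.2101 = 0.17019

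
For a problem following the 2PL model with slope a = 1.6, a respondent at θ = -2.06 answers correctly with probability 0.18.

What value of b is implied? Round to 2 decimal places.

-1.11

P(θ) = 1 / (1 + exp(−a(θ − b)))
logit(0.18) = ln(0.18/0.82) = -1.5163
b = θ − logit/(a) = -2.06 − (-1.5163)/1.6000 = -1.1123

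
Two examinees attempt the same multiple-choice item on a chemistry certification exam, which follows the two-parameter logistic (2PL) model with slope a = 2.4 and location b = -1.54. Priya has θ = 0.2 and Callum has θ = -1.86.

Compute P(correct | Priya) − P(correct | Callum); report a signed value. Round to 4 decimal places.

P(θ) = 1 / (1 + exp(−a(θ − b)))
P(Priya) = 0.9849  [exponent 4.1760]
P(Callum) = 0.3169  [exponent -0.7680]
Difference = 0.9849 − 0.3169 = 0.6680

0.6680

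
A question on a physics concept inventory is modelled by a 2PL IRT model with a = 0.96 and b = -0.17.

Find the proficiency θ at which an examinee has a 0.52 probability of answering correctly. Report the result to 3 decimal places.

-0.087

P(θ) = 1 / (1 + exp(−a(θ − b)))
logit = ln(0.5200/0.4800) = 0.0800
θ = b + logit/(a) = -0.17 + 0.0800/0.9600 = -0.0866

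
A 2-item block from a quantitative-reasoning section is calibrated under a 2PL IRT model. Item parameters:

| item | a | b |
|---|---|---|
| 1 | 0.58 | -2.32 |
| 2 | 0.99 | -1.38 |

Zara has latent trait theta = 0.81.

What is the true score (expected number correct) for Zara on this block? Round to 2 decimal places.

1.76

P(theta) = 1 / (1 + exp(−a(theta − b)))
P_1 = 1/(1+e^{-1.8154}) = 0.8600
P_2 = 1/(1+e^{-2.1681}) = 0.8973
E[score] = 0.8600 + 0.8973 = 1.7574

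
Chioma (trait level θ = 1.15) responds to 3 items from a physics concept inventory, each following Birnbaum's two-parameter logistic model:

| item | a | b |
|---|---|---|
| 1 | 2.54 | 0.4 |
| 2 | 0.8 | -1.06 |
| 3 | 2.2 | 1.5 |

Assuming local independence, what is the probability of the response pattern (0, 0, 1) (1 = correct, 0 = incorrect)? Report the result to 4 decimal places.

P(θ) = 1 / (1 + exp(−a(θ − b)))
P_1 = 1/(1+e^{-1.9050}) = 0.8705
P_2 = 1/(1+e^{-1.7680}) = 0.8542
P_3 = 1/(1+e^{0.7700}) = 0.3165
L = (1−P_1) × (1−P_2) × P_3 = 0.1295 × 0.1458 × 0.3165 = 0.00598

0.0060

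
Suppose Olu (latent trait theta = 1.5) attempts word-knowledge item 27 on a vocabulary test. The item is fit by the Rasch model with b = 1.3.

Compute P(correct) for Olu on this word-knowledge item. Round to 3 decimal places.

0.550

P(theta) = 1 / (1 + exp(−(theta − b)))
Exponent: (1.5 − 1.3) = 0.2000
1/(1 + e^{-0.2000}) = 0.5498
P = 0.5498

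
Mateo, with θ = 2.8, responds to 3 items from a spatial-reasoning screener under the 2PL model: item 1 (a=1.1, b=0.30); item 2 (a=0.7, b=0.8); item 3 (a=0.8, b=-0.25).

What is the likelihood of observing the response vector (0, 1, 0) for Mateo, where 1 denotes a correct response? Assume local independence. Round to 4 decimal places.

0.0039

P(θ) = 1 / (1 + exp(−a(θ − b)))
P_1 = 1/(1+e^{-2.7500}) = 0.9399
P_2 = 1/(1+e^{-1.4000}) = 0.8022
P_3 = 1/(1+e^{-2.4400}) = 0.9198
L = (1−P_1) × P_2 × (1−P_3) = 0.0601 × 0.8022 × 0.0802 = 0.00386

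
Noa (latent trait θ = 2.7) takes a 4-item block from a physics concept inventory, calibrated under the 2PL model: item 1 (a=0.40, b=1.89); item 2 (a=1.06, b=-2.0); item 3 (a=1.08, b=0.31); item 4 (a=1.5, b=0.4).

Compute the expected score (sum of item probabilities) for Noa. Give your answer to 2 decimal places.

P(θ) = 1 / (1 + exp(−a(θ − b)))
P_1 = 1/(1+e^{-0.3240}) = 0.5803
P_2 = 1/(1+e^{-4.9820}) = 0.9932
P_3 = 1/(1+e^{-2.5812}) = 0.9296
P_4 = 1/(1+e^{-3.4500}) = 0.9692
E[score] = 0.5803 + 0.9932 + 0.9296 + 0.9692 = 3.4724

3.47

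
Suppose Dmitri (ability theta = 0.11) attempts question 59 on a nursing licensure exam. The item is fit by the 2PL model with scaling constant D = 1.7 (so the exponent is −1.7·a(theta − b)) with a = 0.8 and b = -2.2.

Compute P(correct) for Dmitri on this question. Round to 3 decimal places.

P(theta) = 1 / (1 + exp(−D·a(theta − b)))
Exponent: 1.7 × 0.8 × (0.11 − (-2.2)) = 3.1416
1/(1 + e^{-3.1416}) = 0.9586
P = 0.9586

0.959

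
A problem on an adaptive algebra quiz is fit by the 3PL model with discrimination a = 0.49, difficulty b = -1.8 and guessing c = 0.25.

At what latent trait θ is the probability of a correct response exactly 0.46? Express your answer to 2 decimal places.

-3.73

P(θ) = c + (1 − c) · 1 / (1 + exp(−a(θ − b)))
Remove guessing floor: (0.46 − 0.25)/(1 − 0.25) = 0.2800
logit = ln(0.2800/0.7200) = -0.9445
θ = b + logit/(a) = -1.8 + (-0.9445)/0.4900 = -3.7275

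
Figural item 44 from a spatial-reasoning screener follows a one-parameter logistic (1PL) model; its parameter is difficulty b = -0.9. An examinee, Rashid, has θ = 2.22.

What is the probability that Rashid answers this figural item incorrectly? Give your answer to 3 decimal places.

0.042

P(θ) = 1 / (1 + exp(−(θ − b)))
Exponent: (2.22 − (-0.9)) = 3.1200
1/(1 + e^{-3.1200}) = 0.9577
P = 0.9577
P(incorrect) = 1 − 0.9577 = 0.0423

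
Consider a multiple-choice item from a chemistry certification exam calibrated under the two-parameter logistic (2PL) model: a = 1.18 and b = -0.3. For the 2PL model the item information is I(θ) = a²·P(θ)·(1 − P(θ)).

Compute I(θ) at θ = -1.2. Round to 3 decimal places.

0.266

P = 1/(1+e^{1.0620}) = 0.2569
P(1−P) = 0.2569 × 0.7431 = 0.1909
I = a² × P(1−P) = 1.18² × 0.1909 = 0.26583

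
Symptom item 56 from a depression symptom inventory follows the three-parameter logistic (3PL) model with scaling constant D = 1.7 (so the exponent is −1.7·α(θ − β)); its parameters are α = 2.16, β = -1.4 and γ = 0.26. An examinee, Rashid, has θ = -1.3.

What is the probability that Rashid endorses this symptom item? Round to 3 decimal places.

0.697

P(θ) = γ + (1 − γ) · 1 / (1 + exp(−D·α(θ − β)))
Exponent: 1.7 × 2.16 × (-1.3 − (-1.4)) = 0.3672
1/(1 + e^{-0.3672}) = 0.5908
P = 0.26 + 0.74 × 0.5908 = 0.6972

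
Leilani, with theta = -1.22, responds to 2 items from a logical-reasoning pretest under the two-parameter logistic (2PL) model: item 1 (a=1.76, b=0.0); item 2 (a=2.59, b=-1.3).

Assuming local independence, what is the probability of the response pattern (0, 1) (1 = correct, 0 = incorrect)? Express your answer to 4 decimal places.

0.4939

P(theta) = 1 / (1 + exp(−a(theta − b)))
P_1 = 1/(1+e^{2.1472}) = 0.1046
P_2 = 1/(1+e^{-0.2072}) = 0.5516
L = (1−P_1) × P_2 = 0.8954 × 0.5516 = 0.49392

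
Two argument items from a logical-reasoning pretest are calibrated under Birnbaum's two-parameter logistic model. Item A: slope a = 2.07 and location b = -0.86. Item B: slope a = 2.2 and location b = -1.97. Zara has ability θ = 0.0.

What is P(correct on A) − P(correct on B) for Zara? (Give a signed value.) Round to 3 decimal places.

P(θ) = 1 / (1 + exp(−a(θ − b)))
P_A = 0.8557
P_B = 0.9871
P_A − P_B = -0.1313

-0.131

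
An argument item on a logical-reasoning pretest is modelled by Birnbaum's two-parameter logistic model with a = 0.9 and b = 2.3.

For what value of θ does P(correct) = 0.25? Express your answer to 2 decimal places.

1.08

P(θ) = 1 / (1 + exp(−a(θ − b)))
logit = ln(0.2500/0.7500) = -1.0986
θ = b + logit/(a) = 2.3 + (-1.0986)/0.9000 = 1.0793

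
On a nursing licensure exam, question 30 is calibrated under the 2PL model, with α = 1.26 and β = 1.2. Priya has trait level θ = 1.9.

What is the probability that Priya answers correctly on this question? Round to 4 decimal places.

0.7072

P(θ) = 1 / (1 + exp(−α(θ − β)))
Exponent: 1.26 × (1.9 − 1.2) = 0.8820
1/(1 + e^{-0.8820}) = 0.7072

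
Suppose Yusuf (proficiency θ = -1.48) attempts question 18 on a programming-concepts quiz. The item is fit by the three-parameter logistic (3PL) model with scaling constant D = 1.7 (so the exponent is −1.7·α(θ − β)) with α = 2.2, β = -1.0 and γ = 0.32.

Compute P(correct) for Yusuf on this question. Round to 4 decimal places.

0.4169

P(θ) = γ + (1 − γ) · 1 / (1 + exp(−D·α(θ − β)))
Exponent: 1.7 × 2.2 × (-1.48 − (-1.0)) = -1.7952
1/(1 + e^{1.7952}) = 0.1424
P = 0.32 + 0.68 × 0.1424 = 0.4169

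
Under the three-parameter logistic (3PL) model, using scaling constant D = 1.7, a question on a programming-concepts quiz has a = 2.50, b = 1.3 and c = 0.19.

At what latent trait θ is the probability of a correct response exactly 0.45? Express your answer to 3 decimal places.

1.124

P(θ) = c + (1 − c) · 1 / (1 + exp(−D·a(θ − b)))
Remove guessing floor: (0.45 − 0.19)/(1 − 0.19) = 0.3210
logit = ln(0.3210/0.6790) = -0.7492
θ = b + logit/(1.7·a) = 1.3 + (-0.7492)/4.2500 = 1.1237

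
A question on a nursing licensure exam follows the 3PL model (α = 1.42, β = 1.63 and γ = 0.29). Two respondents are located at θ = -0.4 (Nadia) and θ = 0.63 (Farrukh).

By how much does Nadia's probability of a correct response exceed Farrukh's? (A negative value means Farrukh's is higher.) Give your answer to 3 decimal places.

-0.101

P(θ) = γ + (1 − γ) · 1 / (1 + exp(−α(θ − β)))
P(Nadia) = 0.3276  [exponent -2.8826]
P(Farrukh) = 0.4282  [exponent -1.4200]
Difference = 0.3276 − 0.4282 = -0.1006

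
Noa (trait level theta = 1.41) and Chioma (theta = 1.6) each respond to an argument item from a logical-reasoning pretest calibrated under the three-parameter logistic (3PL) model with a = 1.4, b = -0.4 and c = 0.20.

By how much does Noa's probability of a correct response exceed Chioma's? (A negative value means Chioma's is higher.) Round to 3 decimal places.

-0.013

P(theta) = c + (1 − c) · 1 / (1 + exp(−a(theta − b)))
P(Noa) = 0.9412  [exponent 2.5340]
P(Chioma) = 0.9541  [exponent 2.8000]
Difference = 0.9412 − 0.9541 = -0.0129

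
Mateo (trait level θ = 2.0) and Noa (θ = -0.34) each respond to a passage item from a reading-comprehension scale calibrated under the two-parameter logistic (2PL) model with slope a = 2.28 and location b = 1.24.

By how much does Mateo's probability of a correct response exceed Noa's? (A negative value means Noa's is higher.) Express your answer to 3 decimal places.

P(θ) = 1 / (1 + exp(−a(θ − b)))
P(Mateo) = 0.8498  [exponent 1.7328]
P(Noa) = 0.0265  [exponent -3.6024]
Difference = 0.8498 − 0.0265 = 0.8232

0.823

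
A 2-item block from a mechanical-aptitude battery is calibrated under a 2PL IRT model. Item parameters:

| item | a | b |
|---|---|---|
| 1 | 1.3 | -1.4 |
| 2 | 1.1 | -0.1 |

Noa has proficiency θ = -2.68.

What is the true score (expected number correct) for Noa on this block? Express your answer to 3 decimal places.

P(θ) = 1 / (1 + exp(−a(θ − b)))
P_1 = 1/(1+e^{1.6640}) = 0.1592
P_2 = 1/(1+e^{2.8380}) = 0.0553
E[score] = 0.1592 + 0.0553 = 0.2145

0.215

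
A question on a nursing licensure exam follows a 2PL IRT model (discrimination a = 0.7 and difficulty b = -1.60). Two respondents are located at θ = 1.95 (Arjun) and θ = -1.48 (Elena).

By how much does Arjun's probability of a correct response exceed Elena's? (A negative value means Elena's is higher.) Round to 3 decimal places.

0.402

P(θ) = 1 / (1 + exp(−a(θ − b)))
P(Arjun) = 0.9231  [exponent 2.4850]
P(Elena) = 0.5210  [exponent 0.0840]
Difference = 0.9231 − 0.5210 = 0.4021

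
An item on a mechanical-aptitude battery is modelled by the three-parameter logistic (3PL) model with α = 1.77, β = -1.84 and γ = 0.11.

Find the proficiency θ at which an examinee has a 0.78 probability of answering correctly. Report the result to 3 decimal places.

P(θ) = γ + (1 − γ) · 1 / (1 + exp(−α(θ − β)))
Remove guessing floor: (0.78 − 0.11)/(1 − 0.11) = 0.7528
logit = ln(0.7528/0.2472) = 1.1137
θ = β + logit/(α) = -1.84 + 1.1137/1.7700 = -1.2108

-1.211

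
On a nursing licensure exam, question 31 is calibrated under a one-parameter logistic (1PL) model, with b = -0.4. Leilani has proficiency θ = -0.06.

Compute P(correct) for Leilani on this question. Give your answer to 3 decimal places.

P(θ) = 1 / (1 + exp(−(θ − b)))
Exponent: (-0.06 − (-0.4)) = 0.3400
1/(1 + e^{-0.3400}) = 0.5842
P = 0.5842

0.584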